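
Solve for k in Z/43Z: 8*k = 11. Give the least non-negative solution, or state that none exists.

gcd(8, 43) = 1, so a unique solution mod 43 exists.
8⁻¹ ≡ 27 (mod 43).
k ≡ 27*11 ≡ 39 (mod 43).

39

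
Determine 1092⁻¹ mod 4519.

2454

By the extended Euclidean algorithm:
4519 = 4×1092 + 151
1092 = 7×151 + 35
151 = 4×35 + 11
35 = 3×11 + 2
11 = 5×2 + 1
2 = 2×1 + 0
gcd(1092, 4519) = 1, so the inverse exists.
Back-substitute for 1:
1 = 1×11 − 5×2
  = −5×35 + 16×11
  = 16×151 − 69×35
  = −69×1092 + 499×151
  = 499×4519 − 2065×1092
So 1092⁻¹ ≡ −2065 ≡ 2454 (mod 4519).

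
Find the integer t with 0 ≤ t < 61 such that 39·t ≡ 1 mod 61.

36

61 = 1*39 + 22
39 = 1*22 + 17
22 = 1*17 + 5
17 = 3*5 + 2
5 = 2*2 + 1
2 = 2*1 + 0
gcd(39, 61) = 1, so the inverse exists.
Back-substitute for 1:
1 = 1*5 − 2*2
  = −2*17 + 7*5
  = 7*22 − 9*17
  = −9*39 + 16*22
  = 16*61 − 25*39
So 39⁻¹ ≡ −25 ≡ 36 (mod 61).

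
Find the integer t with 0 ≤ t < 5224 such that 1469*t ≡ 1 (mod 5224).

3261

5224 = 3*1469 + 817
1469 = 1*817 + 652
817 = 1*652 + 165
652 = 3*165 + 157
165 = 1*157 + 8
157 = 19*8 + 5
8 = 1*5 + 3
5 = 1*3 + 2
3 = 1*2 + 1
2 = 2*1 + 0
gcd(1469, 5224) = 1, so the inverse exists.
Back-substitute for 1:
1 = 1*3 − 1*2
  = −1*5 + 2*3
  = 2*8 − 3*5
  = −3*157 + 59*8
  = 59*165 − 62*157
  = −62*652 + 245*165
  = 245*817 − 307*652
  = −307*1469 + 552*817
  = 552*5224 − 1963*1469
So 1469⁻¹ ≡ −1963 ≡ 3261 (mod 5224).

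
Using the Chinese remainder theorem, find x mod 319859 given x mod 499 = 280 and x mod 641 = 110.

499⁻¹ mod 641: 499*483 ≡ 1 (mod 641), so 499⁻¹ ≡ 483.
x = 280 + 499*((110 − 280)*483 mod 641) = 280 + 499*579 = 289201.

289201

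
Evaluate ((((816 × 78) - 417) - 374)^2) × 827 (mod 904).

331

816 × 78 = 63648 ≡ 368 (mod 904)
368 - 417 = -49 ≡ 855 (mod 904)
855 - 374 = 481
(481)^2 ≡ 841 (mod 904)
841 × 827 = 695507 ≡ 331 (mod 904)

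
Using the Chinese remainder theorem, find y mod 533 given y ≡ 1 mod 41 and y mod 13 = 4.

329

41⁻¹ mod 13: 41×7 ≡ 1 (mod 13), so 41⁻¹ ≡ 7.
y = 1 + 41×((4 − 1)×7 mod 13) = 1 + 41×8 = 329.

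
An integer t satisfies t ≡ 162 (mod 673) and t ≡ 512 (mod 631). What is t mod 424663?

673⁻¹ mod 631: 673*616 ≡ 1 (mod 631), so 673⁻¹ ≡ 616.
t = 162 + 673*((512 − 162)*616 mod 631) = 162 + 673*429 = 288879.
Check: 288879 mod 673 = 162, 288879 mod 631 = 512. ✓

288879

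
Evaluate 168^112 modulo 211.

14

Compute successive squares:
112 in binary is 1110000, i.e. 112 = 64 + 32 + 16.
168^1 ≡ 168 (mod 211)
168^2 ≡ 168^2 = 28224 ≡ 161 (mod 211)
168^4 ≡ 161^2 = 25921 ≡ 179 (mod 211)
168^8 ≡ 179^2 = 32041 ≡ 180 (mod 211)
168^16 ≡ 180^2 = 32400 ≡ 117 (mod 211)
168^32 ≡ 117^2 = 13689 ≡ 185 (mod 211)
168^64 ≡ 185^2 = 34225 ≡ 43 (mod 211)
168^112 = 168^64 × 168^32 × 168^16 ≡ 43 × 185 × 117 (mod 211).
Accumulate the product:
43 × 185 = 7955 ≡ 148
148 × 117 = 17316 ≡ 14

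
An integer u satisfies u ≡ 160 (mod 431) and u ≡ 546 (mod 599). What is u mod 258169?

217384

431⁻¹ mod 599: 431·82 ≡ 1 (mod 599), so 431⁻¹ ≡ 82.
u = 160 + 431·((546 − 160)·82 mod 599) = 160 + 431·504 = 217384.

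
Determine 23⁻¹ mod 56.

39

Run the extended Euclidean algorithm:
56 = 2*23 + 10
23 = 2*10 + 3
10 = 3*3 + 1
3 = 3*1 + 0
gcd(23, 56) = 1, so the inverse exists.
Back-substitute for 1:
1 = 1*10 − 3*3
  = −3*23 + 7*10
  = 7*56 − 17*23
So 23⁻¹ ≡ −17 ≡ 39 (mod 56).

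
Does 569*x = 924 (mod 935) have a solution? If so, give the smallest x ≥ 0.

396

gcd(569, 935) = 1, so a unique solution mod 935 exists.
569⁻¹ ≡ 304 (mod 935).
x ≡ 304*924 ≡ 396 (mod 935).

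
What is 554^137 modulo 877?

Compute successive squares:
137 in binary is 10001001, i.e. 137 = 128 + 8 + 1.
554^1 ≡ 554 (mod 877)
554^2 ≡ 554^2 = 306916 ≡ 843 (mod 877)
554^4 ≡ 843^2 = 710649 ≡ 279 (mod 877)
554^8 ≡ 279^2 = 77841 ≡ 665 (mod 877)
554^16 ≡ 665^2 = 442225 ≡ 217 (mod 877)
554^32 ≡ 217^2 = 47089 ≡ 608 (mod 877)
554^64 ≡ 608^2 = 369664 ≡ 447 (mod 877)
554^128 ≡ 447^2 = 199809 ≡ 730 (mod 877)
554^137 = 554^128 * 554^8 * 554^1 ≡ 730 * 665 * 554 (mod 877).
Accumulate the product:
730 * 665 = 485450 ≡ 469
469 * 554 = 259826 ≡ 234

234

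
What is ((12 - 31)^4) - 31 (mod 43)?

12 - 31 = -19 ≡ 24 (mod 43)
(24)^4 ≡ 31 (mod 43)
31 - 31 = 0

0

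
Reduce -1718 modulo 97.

28

-1718 = -18×97 + 28, so -1718 ≡ 28 (mod 97).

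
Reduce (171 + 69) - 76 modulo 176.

171 + 69 = 240 ≡ 64 (mod 176)
64 - 76 = -12 ≡ 164 (mod 176)

164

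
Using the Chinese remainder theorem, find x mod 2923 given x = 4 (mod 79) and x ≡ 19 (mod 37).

241

79⁻¹ mod 37: 79*15 ≡ 1 (mod 37), so 79⁻¹ ≡ 15.
x = 4 + 79*((19 − 4)*15 mod 37) = 4 + 79*3 = 241.
Check: 241 mod 79 = 4, 241 mod 37 = 19. ✓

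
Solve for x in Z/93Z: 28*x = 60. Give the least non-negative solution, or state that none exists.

42

gcd(28, 93) = 1, so a unique solution mod 93 exists.
28⁻¹ ≡ 10 (mod 93).
x ≡ 10*60 ≡ 42 (mod 93).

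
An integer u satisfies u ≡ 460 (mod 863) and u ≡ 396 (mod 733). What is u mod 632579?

863⁻¹ mod 733: 863*468 ≡ 1 (mod 733), so 863⁻¹ ≡ 468.
u = 460 + 863*((396 − 460)*468 mod 733) = 460 + 863*101 = 87623.
Check: 87623 mod 863 = 460, 87623 mod 733 = 396. ✓

87623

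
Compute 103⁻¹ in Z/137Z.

4

Apply the Euclidean algorithm and back-substitute:
137 = 1*103 + 34
103 = 3*34 + 1
34 = 34*1 + 0
gcd(103, 137) = 1, so the inverse exists.
Back-substitute for 1:
1 = 1*103 − 3*34
  = −3*137 + 4*103
So 103⁻¹ ≡ 4 (mod 137).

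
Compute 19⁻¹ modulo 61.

Run the extended Euclidean algorithm:
61 = 3×19 + 4
19 = 4×4 + 3
4 = 1×3 + 1
3 = 3×1 + 0
gcd(19, 61) = 1, so the inverse exists.
Bézout: 1 = 5×61 − 16×19.
So 19⁻¹ ≡ −16 ≡ 45 (mod 61).

45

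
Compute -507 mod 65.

-507 = -8*65 + 13, so -507 ≡ 13 (mod 65).

13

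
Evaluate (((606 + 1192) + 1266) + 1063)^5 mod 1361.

606 + 1192 = 1798 ≡ 437 (mod 1361)
437 + 1266 = 1703 ≡ 342 (mod 1361)
342 + 1063 = 1405 ≡ 44 (mod 1361)
(44)^5 ≡ 1132 (mod 1361)

1132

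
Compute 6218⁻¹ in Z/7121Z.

2074

By the extended Euclidean algorithm:
7121 = 1×6218 + 903
6218 = 6×903 + 800
903 = 1×800 + 103
800 = 7×103 + 79
103 = 1×79 + 24
79 = 3×24 + 7
24 = 3×7 + 3
7 = 2×3 + 1
3 = 3×1 + 0
gcd(6218, 7121) = 1, so the inverse exists.
Bézout: 1 = −1811×7121 + 2074×6218.
So 6218⁻¹ ≡ 2074 (mod 7121).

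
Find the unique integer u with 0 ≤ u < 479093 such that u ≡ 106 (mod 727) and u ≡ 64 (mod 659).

727⁻¹ mod 659: 727·126 ≡ 1 (mod 659), so 727⁻¹ ≡ 126.
u = 106 + 727·((64 − 106)·126 mod 659) = 106 + 727·639 = 464659.

464659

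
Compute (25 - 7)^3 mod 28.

8

25 - 7 = 18
(18)^3 ≡ 8 (mod 28)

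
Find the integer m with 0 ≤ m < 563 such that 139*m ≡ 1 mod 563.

563 = 4·139 + 7
139 = 19·7 + 6
7 = 1·6 + 1
6 = 6·1 + 0
gcd(139, 563) = 1, so the inverse exists.
Bézout: 1 = 20·563 − 81·139.
So 139⁻¹ ≡ −81 ≡ 482 (mod 563).

482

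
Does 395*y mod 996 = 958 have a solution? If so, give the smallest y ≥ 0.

890

gcd(395, 996) = 1, so a unique solution mod 996 exists.
395⁻¹ ≡ 527 (mod 996).
y ≡ 527*958 ≡ 890 (mod 996).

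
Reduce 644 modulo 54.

50

644 = 11·54 + 50, so 644 ≡ 50 (mod 54).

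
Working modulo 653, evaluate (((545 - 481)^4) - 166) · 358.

545 - 481 = 64
(64)^4 ≡ 340 (mod 653)
340 - 166 = 174
174 · 358 = 62292 ≡ 257 (mod 653)

257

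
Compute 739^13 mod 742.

235

13 in binary is 1101, i.e. 13 = 8 + 4 + 1.
739^1 ≡ 739 (mod 742)
739^2 ≡ 739^2 = 546121 ≡ 9 (mod 742)
739^4 ≡ 9^2 = 81 (mod 742)
739^8 ≡ 81^2 = 6561 ≡ 625 (mod 742)
739^13 = 739^8 × 739^4 × 739^1 ≡ 625 × 81 × 739 (mod 742).
Accumulate the product:
625 × 81 = 50625 ≡ 169
169 × 739 = 124891 ≡ 235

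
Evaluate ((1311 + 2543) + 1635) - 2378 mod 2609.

502

1311 + 2543 = 3854 ≡ 1245 (mod 2609)
1245 + 1635 = 2880 ≡ 271 (mod 2609)
271 - 2378 = -2107 ≡ 502 (mod 2609)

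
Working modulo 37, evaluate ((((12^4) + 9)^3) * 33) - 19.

11

(12)^4 ≡ 16 (mod 37)
16 + 9 = 25
(25)^3 ≡ 11 (mod 37)
11 * 33 = 363 ≡ 30 (mod 37)
30 - 19 = 11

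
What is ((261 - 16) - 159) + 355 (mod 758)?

261 - 16 = 245
245 - 159 = 86
86 + 355 = 441

441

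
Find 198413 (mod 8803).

198413 = 22*8803 + 4747, so 198413 ≡ 4747 (mod 8803).

4747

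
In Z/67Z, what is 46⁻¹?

67 = 1·46 + 21
46 = 2·21 + 4
21 = 5·4 + 1
4 = 4·1 + 0
gcd(46, 67) = 1, so the inverse exists.
Back-substitute for 1:
1 = 1·21 − 5·4
  = −5·46 + 11·21
  = 11·67 − 16·46
So 46⁻¹ ≡ −16 ≡ 51 (mod 67).

51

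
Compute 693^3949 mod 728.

693

Using repeated squaring:
693^1 ≡ 693 (mod 728)
693^2 ≡ 693^2 = 480249 ≡ 497 (mod 728)
693^4 ≡ 497^2 = 247009 ≡ 217 (mod 728)
693^8 ≡ 217^2 = 47089 ≡ 497 (mod 728)
693^16 ≡ 497^2 = 247009 ≡ 217 (mod 728)
693^32 ≡ 217^2 = 47089 ≡ 497 (mod 728)
693^64 ≡ 497^2 = 247009 ≡ 217 (mod 728)
693^128 ≡ 217^2 = 47089 ≡ 497 (mod 728)
693^256 ≡ 497^2 = 247009 ≡ 217 (mod 728)
693^512 ≡ 217^2 = 47089 ≡ 497 (mod 728)
693^1024 ≡ 497^2 = 247009 ≡ 217 (mod 728)
693^2048 ≡ 217^2 = 47089 ≡ 497 (mod 728)
693^3949 = 693^2048 * 693^1024 * 693^512 * 693^256 * 693^64 * 693^32 * 693^8 * 693^4 * 693^1 ≡ 497 * 217 * 497 * 217 * 217 * 497 * 497 * 217 * 693 (mod 728).
Accumulate the product:
497 * 217 = 107849 ≡ 105
105 * 497 = 52185 ≡ 497
497 * 217 = 107849 ≡ 105
105 * 217 = 22785 ≡ 217
217 * 497 = 107849 ≡ 105
105 * 497 = 52185 ≡ 497
497 * 217 = 107849 ≡ 105
105 * 693 = 72765 ≡ 693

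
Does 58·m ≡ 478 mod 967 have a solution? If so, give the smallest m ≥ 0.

gcd(58, 967) = 1, so a unique solution mod 967 exists.
58⁻¹ ≡ 917 (mod 967).
m ≡ 917·478 ≡ 275 (mod 967).

275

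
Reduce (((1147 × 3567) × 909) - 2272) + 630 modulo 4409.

1147 × 3567 = 4091349 ≡ 4206 (mod 4409)
4206 × 909 = 3823254 ≡ 651 (mod 4409)
651 - 2272 = -1621 ≡ 2788 (mod 4409)
2788 + 630 = 3418

3418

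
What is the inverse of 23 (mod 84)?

84 = 3·23 + 15
23 = 1·15 + 8
15 = 1·8 + 7
8 = 1·7 + 1
7 = 7·1 + 0
gcd(23, 84) = 1, so the inverse exists.
Bézout: 1 = −3·84 + 11·23.
So 23⁻¹ ≡ 11 (mod 84).

11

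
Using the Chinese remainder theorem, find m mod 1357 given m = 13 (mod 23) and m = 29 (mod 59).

23⁻¹ mod 59: 23·18 ≡ 1 (mod 59), so 23⁻¹ ≡ 18.
m = 13 + 23·((29 − 13)·18 mod 59) = 13 + 23·52 = 1209.
Check: 1209 mod 23 = 13, 1209 mod 59 = 29. ✓

1209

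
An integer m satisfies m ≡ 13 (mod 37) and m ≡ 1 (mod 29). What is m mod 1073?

37⁻¹ mod 29: 37×11 ≡ 1 (mod 29), so 37⁻¹ ≡ 11.
m = 13 + 37×((1 − 13)×11 mod 29) = 13 + 37×13 = 494.

494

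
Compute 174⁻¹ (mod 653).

By the extended Euclidean algorithm:
653 = 3·174 + 131
174 = 1·131 + 43
131 = 3·43 + 2
43 = 21·2 + 1
2 = 2·1 + 0
gcd(174, 653) = 1, so the inverse exists.
Bézout: 1 = −85·653 + 319·174.
So 174⁻¹ ≡ 319 (mod 653).

319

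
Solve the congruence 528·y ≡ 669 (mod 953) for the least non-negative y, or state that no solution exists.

50

gcd(528, 953) = 1, so a unique solution mod 953 exists.
528⁻¹ ≡ 879 (mod 953).
y ≡ 879·669 ≡ 50 (mod 953).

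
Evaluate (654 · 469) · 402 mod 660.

654 · 469 = 306726 ≡ 486 (mod 660)
486 · 402 = 195372 ≡ 12 (mod 660)

12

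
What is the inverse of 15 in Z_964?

707

Run the extended Euclidean algorithm:
964 = 64×15 + 4
15 = 3×4 + 3
4 = 1×3 + 1
3 = 3×1 + 0
gcd(15, 964) = 1, so the inverse exists.
Back-substitute for 1:
1 = 1×4 − 1×3
  = −1×15 + 4×4
  = 4×964 − 257×15
So 15⁻¹ ≡ −257 ≡ 707 (mod 964).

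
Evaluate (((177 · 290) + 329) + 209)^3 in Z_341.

280

177 · 290 = 51330 ≡ 180 (mod 341)
180 + 329 = 509 ≡ 168 (mod 341)
168 + 209 = 377 ≡ 36 (mod 341)
(36)^3 ≡ 280 (mod 341)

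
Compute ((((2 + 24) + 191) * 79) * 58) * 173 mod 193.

68

2 + 24 = 26
26 + 191 = 217 ≡ 24 (mod 193)
24 * 79 = 1896 ≡ 159 (mod 193)
159 * 58 = 9222 ≡ 151 (mod 193)
151 * 173 = 26123 ≡ 68 (mod 193)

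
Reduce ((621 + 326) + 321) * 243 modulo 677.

89

621 + 326 = 947 ≡ 270 (mod 677)
270 + 321 = 591
591 * 243 = 143613 ≡ 89 (mod 677)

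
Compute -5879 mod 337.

187

-5879 = -18·337 + 187, so -5879 ≡ 187 (mod 337).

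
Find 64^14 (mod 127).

Compute successive squares:
14 in binary is 1110, i.e. 14 = 8 + 4 + 2.
64^1 ≡ 64 (mod 127)
64^2 ≡ 64^2 = 4096 ≡ 32 (mod 127)
64^4 ≡ 32^2 = 1024 ≡ 8 (mod 127)
64^8 ≡ 8^2 = 64 (mod 127)
64^14 = 64^8 * 64^4 * 64^2 ≡ 64 * 8 * 32 (mod 127).
Accumulate the product:
64 * 8 = 512 ≡ 4
4 * 32 = 128 ≡ 1

1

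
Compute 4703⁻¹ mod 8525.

Apply the Euclidean algorithm and back-substitute:
8525 = 1×4703 + 3822
4703 = 1×3822 + 881
3822 = 4×881 + 298
881 = 2×298 + 285
298 = 1×285 + 13
285 = 21×13 + 12
13 = 1×12 + 1
12 = 12×1 + 0
gcd(4703, 8525) = 1, so the inverse exists.
Back-substitute for 1:
1 = 1×13 − 1×12
  = −1×285 + 22×13
  = 22×298 − 23×285
  = −23×881 + 68×298
  = 68×3822 − 295×881
  = −295×4703 + 363×3822
  = 363×8525 − 658×4703
So 4703⁻¹ ≡ −658 ≡ 7867 (mod 8525).

7867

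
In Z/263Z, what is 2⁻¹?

132

263 = 131·2 + 1
2 = 2·1 + 0
gcd(2, 263) = 1, so the inverse exists.
Bézout: 1 = 1·263 − 131·2.
So 2⁻¹ ≡ −131 ≡ 132 (mod 263).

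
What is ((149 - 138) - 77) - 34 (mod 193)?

149 - 138 = 11
11 - 77 = -66 ≡ 127 (mod 193)
127 - 34 = 93

93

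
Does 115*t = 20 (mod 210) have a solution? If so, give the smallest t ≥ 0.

gcd(115, 210) = 5, and 5 | 20, so solutions exist.
Divide through by 5: 23*t mod 42 = 4.
23⁻¹ ≡ 11 (mod 42).
t ≡ 11*4 ≡ 2 (mod 42).
The smallest non-negative solution is t = 2.

2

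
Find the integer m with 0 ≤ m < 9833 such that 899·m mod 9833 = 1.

6497

9833 = 10*899 + 843
899 = 1*843 + 56
843 = 15*56 + 3
56 = 18*3 + 2
3 = 1*2 + 1
2 = 2*1 + 0
gcd(899, 9833) = 1, so the inverse exists.
Back-substitute for 1:
1 = 1*3 − 1*2
  = −1*56 + 19*3
  = 19*843 − 286*56
  = −286*899 + 305*843
  = 305*9833 − 3336*899
So 899⁻¹ ≡ −3336 ≡ 6497 (mod 9833).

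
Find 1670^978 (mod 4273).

Using repeated squaring:
978 in binary is 1111010010, i.e. 978 = 512 + 256 + 128 + 64 + 16 + 2.
1670^1 ≡ 1670 (mod 4273)
1670^2 ≡ 1670^2 = 2788900 ≡ 2904 (mod 4273)
1670^4 ≡ 2904^2 = 8433216 ≡ 2587 (mod 4273)
1670^8 ≡ 2587^2 = 6692569 ≡ 1051 (mod 4273)
1670^16 ≡ 1051^2 = 1104601 ≡ 2167 (mod 4273)
1670^32 ≡ 2167^2 = 4695889 ≡ 4135 (mod 4273)
1670^64 ≡ 4135^2 = 17098225 ≡ 1952 (mod 4273)
1670^128 ≡ 1952^2 = 3810304 ≡ 3061 (mod 4273)
1670^256 ≡ 3061^2 = 9369721 ≡ 3305 (mod 4273)
1670^512 ≡ 3305^2 = 10923025 ≡ 1237 (mod 4273)
1670^978 = 1670^512 × 1670^256 × 1670^128 × 1670^64 × 1670^16 × 1670^2 ≡ 1237 × 3305 × 3061 × 1952 × 2167 × 2904 (mod 4273).
Accumulate the product:
1237 × 3305 = 4088285 ≡ 3297
3297 × 3061 = 10092117 ≡ 3564
3564 × 1952 = 6956928 ≡ 484
484 × 2167 = 1048828 ≡ 1943
1943 × 2904 = 5642472 ≡ 2112

2112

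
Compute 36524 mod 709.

365

36524 = 51*709 + 365, so 36524 ≡ 365 (mod 709).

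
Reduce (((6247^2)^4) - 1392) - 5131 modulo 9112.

4766

(6247)^2 ≡ 7425 (mod 9112)
(7425)^4 ≡ 2177 (mod 9112)
2177 - 1392 = 785
785 - 5131 = -4346 ≡ 4766 (mod 9112)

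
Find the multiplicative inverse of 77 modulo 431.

431 = 5×77 + 46
77 = 1×46 + 31
46 = 1×31 + 15
31 = 2×15 + 1
15 = 15×1 + 0
gcd(77, 431) = 1, so the inverse exists.
Back-substitute for 1:
1 = 1×31 − 2×15
  = −2×46 + 3×31
  = 3×77 − 5×46
  = −5×431 + 28×77
So 77⁻¹ ≡ 28 (mod 431).

28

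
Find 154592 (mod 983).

261

154592 = 157*983 + 261, so 154592 ≡ 261 (mod 983).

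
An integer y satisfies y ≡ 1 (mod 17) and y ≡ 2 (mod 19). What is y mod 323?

154

17⁻¹ mod 19: 17*9 ≡ 1 (mod 19), so 17⁻¹ ≡ 9.
y = 1 + 17*((2 − 1)*9 mod 19) = 1 + 17*9 = 154.
Check: 154 mod 17 = 1, 154 mod 19 = 2. ✓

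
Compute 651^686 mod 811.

Compute successive squares:
686 in binary is 1010101110, i.e. 686 = 512 + 128 + 32 + 8 + 4 + 2.
651^1 ≡ 651 (mod 811)
651^2 ≡ 651^2 = 423801 ≡ 459 (mod 811)
651^4 ≡ 459^2 = 210681 ≡ 632 (mod 811)
651^8 ≡ 632^2 = 399424 ≡ 412 (mod 811)
651^16 ≡ 412^2 = 169744 ≡ 245 (mod 811)
651^32 ≡ 245^2 = 60025 ≡ 11 (mod 811)
651^64 ≡ 11^2 = 121 (mod 811)
651^128 ≡ 121^2 = 14641 ≡ 43 (mod 811)
651^256 ≡ 43^2 = 1849 ≡ 227 (mod 811)
651^512 ≡ 227^2 = 51529 ≡ 436 (mod 811)
651^686 = 651^512 · 651^128 · 651^32 · 651^8 · 651^4 · 651^2 ≡ 436 · 43 · 11 · 412 · 632 · 459 (mod 811).
Accumulate the product:
436 · 43 = 18748 ≡ 95
95 · 11 = 1045 ≡ 234
234 · 412 = 96408 ≡ 710
710 · 632 = 448720 ≡ 237
237 · 459 = 108783 ≡ 109

109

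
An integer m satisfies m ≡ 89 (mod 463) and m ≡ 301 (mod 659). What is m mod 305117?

463⁻¹ mod 659: 463·427 ≡ 1 (mod 659), so 463⁻¹ ≡ 427.
m = 89 + 463·((301 − 89)·427 mod 659) = 89 + 463·241 = 111672.

111672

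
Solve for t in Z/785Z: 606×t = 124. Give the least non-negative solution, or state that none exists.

gcd(606, 785) = 1, so a unique solution mod 785 exists.
606⁻¹ ≡ 421 (mod 785).
t ≡ 421×124 ≡ 394 (mod 785).

394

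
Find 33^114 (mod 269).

211

By square-and-multiply:
114 in binary is 1110010, i.e. 114 = 64 + 32 + 16 + 2.
33^1 ≡ 33 (mod 269)
33^2 ≡ 33^2 = 1089 ≡ 13 (mod 269)
33^4 ≡ 13^2 = 169 (mod 269)
33^8 ≡ 169^2 = 28561 ≡ 47 (mod 269)
33^16 ≡ 47^2 = 2209 ≡ 57 (mod 269)
33^32 ≡ 57^2 = 3249 ≡ 21 (mod 269)
33^64 ≡ 21^2 = 441 ≡ 172 (mod 269)
33^114 = 33^64 · 33^32 · 33^16 · 33^2 ≡ 172 · 21 · 57 · 13 (mod 269).
Accumulate the product:
172 · 21 = 3612 ≡ 115
115 · 57 = 6555 ≡ 99
99 · 13 = 1287 ≡ 211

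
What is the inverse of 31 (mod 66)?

49

By the extended Euclidean algorithm:
66 = 2×31 + 4
31 = 7×4 + 3
4 = 1×3 + 1
3 = 3×1 + 0
gcd(31, 66) = 1, so the inverse exists.
Back-substitute for 1:
1 = 1×4 − 1×3
  = −1×31 + 8×4
  = 8×66 − 17×31
So 31⁻¹ ≡ −17 ≡ 49 (mod 66).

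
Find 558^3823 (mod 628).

3823 in binary is 111011101111, i.e. 3823 = 2048 + 1024 + 512 + 128 + 64 + 32 + 8 + 4 + 2 + 1.
558^1 ≡ 558 (mod 628)
558^2 ≡ 558^2 = 311364 ≡ 504 (mod 628)
558^4 ≡ 504^2 = 254016 ≡ 304 (mod 628)
558^8 ≡ 304^2 = 92416 ≡ 100 (mod 628)
558^16 ≡ 100^2 = 10000 ≡ 580 (mod 628)
558^32 ≡ 580^2 = 336400 ≡ 420 (mod 628)
558^64 ≡ 420^2 = 176400 ≡ 560 (mod 628)
558^128 ≡ 560^2 = 313600 ≡ 228 (mod 628)
558^256 ≡ 228^2 = 51984 ≡ 488 (mod 628)
558^512 ≡ 488^2 = 238144 ≡ 132 (mod 628)
558^1024 ≡ 132^2 = 17424 ≡ 468 (mod 628)
558^2048 ≡ 468^2 = 219024 ≡ 480 (mod 628)
558^3823 = 558^2048 · 558^1024 · 558^512 · 558^128 · 558^64 · 558^32 · 558^8 · 558^4 · 558^2 · 558^1 ≡ 480 · 468 · 132 · 228 · 560 · 420 · 100 · 304 · 504 · 558 (mod 628).
Accumulate the product:
480 · 468 = 224640 ≡ 444
444 · 132 = 58608 ≡ 204
204 · 228 = 46512 ≡ 40
40 · 560 = 22400 ≡ 420
420 · 420 = 176400 ≡ 560
560 · 100 = 56000 ≡ 108
108 · 304 = 32832 ≡ 176
176 · 504 = 88704 ≡ 156
156 · 558 = 87048 ≡ 384

384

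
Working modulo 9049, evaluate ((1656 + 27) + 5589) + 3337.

1560

1656 + 27 = 1683
1683 + 5589 = 7272
7272 + 3337 = 10609 ≡ 1560 (mod 9049)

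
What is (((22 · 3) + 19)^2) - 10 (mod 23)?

22 · 3 = 66 ≡ 20 (mod 23)
20 + 19 = 39 ≡ 16 (mod 23)
(16)^2 ≡ 3 (mod 23)
3 - 10 = -7 ≡ 16 (mod 23)

16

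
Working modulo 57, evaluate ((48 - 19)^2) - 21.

22

48 - 19 = 29
(29)^2 ≡ 43 (mod 57)
43 - 21 = 22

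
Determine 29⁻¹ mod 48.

5

Apply the Euclidean algorithm and back-substitute:
48 = 1×29 + 19
29 = 1×19 + 10
19 = 1×10 + 9
10 = 1×9 + 1
9 = 9×1 + 0
gcd(29, 48) = 1, so the inverse exists.
Back-substitute for 1:
1 = 1×10 − 1×9
  = −1×19 + 2×10
  = 2×29 − 3×19
  = −3×48 + 5×29
So 29⁻¹ ≡ 5 (mod 48).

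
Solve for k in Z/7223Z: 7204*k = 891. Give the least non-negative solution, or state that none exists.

gcd(7204, 7223) = 1, so a unique solution mod 7223 exists.
7204⁻¹ ≡ 4942 (mod 7223).
k ≡ 4942*891 ≡ 4515 (mod 7223).

4515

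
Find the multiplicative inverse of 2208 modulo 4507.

941

Apply the Euclidean algorithm and back-substitute:
4507 = 2·2208 + 91
2208 = 24·91 + 24
91 = 3·24 + 19
24 = 1·19 + 5
19 = 3·5 + 4
5 = 1·4 + 1
4 = 4·1 + 0
gcd(2208, 4507) = 1, so the inverse exists.
Back-substitute for 1:
1 = 1·5 − 1·4
  = −1·19 + 4·5
  = 4·24 − 5·19
  = −5·91 + 19·24
  = 19·2208 − 461·91
  = −461·4507 + 941·2208
So 2208⁻¹ ≡ 941 (mod 4507).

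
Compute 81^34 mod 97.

By square-and-multiply:
34 in binary is 100010, i.e. 34 = 32 + 2.
81^1 ≡ 81 (mod 97)
81^2 ≡ 81^2 = 6561 ≡ 62 (mod 97)
81^4 ≡ 62^2 = 3844 ≡ 61 (mod 97)
81^8 ≡ 61^2 = 3721 ≡ 35 (mod 97)
81^16 ≡ 35^2 = 1225 ≡ 61 (mod 97)
81^32 ≡ 61^2 = 3721 ≡ 35 (mod 97)
81^34 = 81^32 · 81^2 ≡ 35 · 62 (mod 97).
35 · 62 = 2170 ≡ 36 (mod 97).

36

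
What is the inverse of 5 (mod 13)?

8

Apply the Euclidean algorithm and back-substitute:
13 = 2×5 + 3
5 = 1×3 + 2
3 = 1×2 + 1
2 = 2×1 + 0
gcd(5, 13) = 1, so the inverse exists.
Back-substitute for 1:
1 = 1×3 − 1×2
  = −1×5 + 2×3
  = 2×13 − 5×5
So 5⁻¹ ≡ −5 ≡ 8 (mod 13).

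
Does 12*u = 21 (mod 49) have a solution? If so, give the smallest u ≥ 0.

14

gcd(12, 49) = 1, so a unique solution mod 49 exists.
12⁻¹ ≡ 45 (mod 49).
u ≡ 45*21 ≡ 14 (mod 49).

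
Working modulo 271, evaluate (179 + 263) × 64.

179 + 263 = 442 ≡ 171 (mod 271)
171 × 64 = 10944 ≡ 104 (mod 271)

104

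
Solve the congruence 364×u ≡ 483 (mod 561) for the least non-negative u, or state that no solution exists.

120

gcd(364, 561) = 1, so a unique solution mod 561 exists.
364⁻¹ ≡ 430 (mod 561).
u ≡ 430×483 ≡ 120 (mod 561).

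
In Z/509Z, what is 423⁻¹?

290

509 = 1*423 + 86
423 = 4*86 + 79
86 = 1*79 + 7
79 = 11*7 + 2
7 = 3*2 + 1
2 = 2*1 + 0
gcd(423, 509) = 1, so the inverse exists.
Bézout: 1 = 182*509 − 219*423.
So 423⁻¹ ≡ −219 ≡ 290 (mod 509).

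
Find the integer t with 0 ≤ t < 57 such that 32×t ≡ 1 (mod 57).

41

Run the extended Euclidean algorithm:
57 = 1×32 + 25
32 = 1×25 + 7
25 = 3×7 + 4
7 = 1×4 + 3
4 = 1×3 + 1
3 = 3×1 + 0
gcd(32, 57) = 1, so the inverse exists.
Back-substitute for 1:
1 = 1×4 − 1×3
  = −1×7 + 2×4
  = 2×25 − 7×7
  = −7×32 + 9×25
  = 9×57 − 16×32
So 32⁻¹ ≡ −16 ≡ 41 (mod 57).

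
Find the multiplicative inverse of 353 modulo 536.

By the extended Euclidean algorithm:
536 = 1×353 + 183
353 = 1×183 + 170
183 = 1×170 + 13
170 = 13×13 + 1
13 = 13×1 + 0
gcd(353, 536) = 1, so the inverse exists.
Back-substitute for 1:
1 = 1×170 − 13×13
  = −13×183 + 14×170
  = 14×353 − 27×183
  = −27×536 + 41×353
So 353⁻¹ ≡ 41 (mod 536).

41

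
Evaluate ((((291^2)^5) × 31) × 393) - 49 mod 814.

584

(291)^2 ≡ 25 (mod 814)
(25)^5 ≡ 67 (mod 814)
67 × 31 = 2077 ≡ 449 (mod 814)
449 × 393 = 176457 ≡ 633 (mod 814)
633 - 49 = 584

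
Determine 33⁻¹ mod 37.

9

37 = 1·33 + 4
33 = 8·4 + 1
4 = 4·1 + 0
gcd(33, 37) = 1, so the inverse exists.
Back-substitute for 1:
1 = 1·33 − 8·4
  = −8·37 + 9·33
So 33⁻¹ ≡ 9 (mod 37).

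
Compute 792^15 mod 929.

Using repeated squaring:
15 in binary is 1111, i.e. 15 = 8 + 4 + 2 + 1.
792^1 ≡ 792 (mod 929)
792^2 ≡ 792^2 = 627264 ≡ 189 (mod 929)
792^4 ≡ 189^2 = 35721 ≡ 419 (mod 929)
792^8 ≡ 419^2 = 175561 ≡ 909 (mod 929)
792^15 = 792^8 * 792^4 * 792^2 * 792^1 ≡ 909 * 419 * 189 * 792 (mod 929).
Accumulate the product:
909 * 419 = 380871 ≡ 910
910 * 189 = 171990 ≡ 125
125 * 792 = 99000 ≡ 526

526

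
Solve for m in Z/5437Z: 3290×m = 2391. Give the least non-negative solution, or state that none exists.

1103

gcd(3290, 5437) = 1, so a unique solution mod 5437 exists.
3290⁻¹ ≡ 5085 (mod 5437).
m ≡ 5085×2391 ≡ 1103 (mod 5437).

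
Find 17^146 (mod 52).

29

146 in binary is 10010010, i.e. 146 = 128 + 16 + 2.
17^1 ≡ 17 (mod 52)
17^2 ≡ 17^2 = 289 ≡ 29 (mod 52)
17^4 ≡ 29^2 = 841 ≡ 9 (mod 52)
17^8 ≡ 9^2 = 81 ≡ 29 (mod 52)
17^16 ≡ 29^2 = 841 ≡ 9 (mod 52)
17^32 ≡ 9^2 = 81 ≡ 29 (mod 52)
17^64 ≡ 29^2 = 841 ≡ 9 (mod 52)
17^128 ≡ 9^2 = 81 ≡ 29 (mod 52)
17^146 = 17^128 · 17^16 · 17^2 ≡ 29 · 9 · 29 (mod 52).
Accumulate the product:
29 · 9 = 261 ≡ 1
1 · 29 = 29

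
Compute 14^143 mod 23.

By square-and-multiply:
143 in binary is 10001111, i.e. 143 = 128 + 8 + 4 + 2 + 1.
14^1 ≡ 14 (mod 23)
14^2 ≡ 14^2 = 196 ≡ 12 (mod 23)
14^4 ≡ 12^2 = 144 ≡ 6 (mod 23)
14^8 ≡ 6^2 = 36 ≡ 13 (mod 23)
14^16 ≡ 13^2 = 169 ≡ 8 (mod 23)
14^32 ≡ 8^2 = 64 ≡ 18 (mod 23)
14^64 ≡ 18^2 = 324 ≡ 2 (mod 23)
14^128 ≡ 2^2 = 4 (mod 23)
14^143 = 14^128 · 14^8 · 14^4 · 14^2 · 14^1 ≡ 4 · 13 · 6 · 12 · 14 (mod 23).
Accumulate the product:
4 · 13 = 52 ≡ 6
6 · 6 = 36 ≡ 13
13 · 12 = 156 ≡ 18
18 · 14 = 252 ≡ 22

22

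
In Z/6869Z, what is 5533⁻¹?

1054

Apply the Euclidean algorithm and back-substitute:
6869 = 1·5533 + 1336
5533 = 4·1336 + 189
1336 = 7·189 + 13
189 = 14·13 + 7
13 = 1·7 + 6
7 = 1·6 + 1
6 = 6·1 + 0
gcd(5533, 6869) = 1, so the inverse exists.
Back-substitute for 1:
1 = 1·7 − 1·6
  = −1·13 + 2·7
  = 2·189 − 29·13
  = −29·1336 + 205·189
  = 205·5533 − 849·1336
  = −849·6869 + 1054·5533
So 5533⁻¹ ≡ 1054 (mod 6869).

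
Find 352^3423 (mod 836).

88

3423 in binary is 110101011111, i.e. 3423 = 2048 + 1024 + 256 + 64 + 16 + 8 + 4 + 2 + 1.
352^1 ≡ 352 (mod 836)
352^2 ≡ 352^2 = 123904 ≡ 176 (mod 836)
352^4 ≡ 176^2 = 30976 ≡ 44 (mod 836)
352^8 ≡ 44^2 = 1936 ≡ 264 (mod 836)
352^16 ≡ 264^2 = 69696 ≡ 308 (mod 836)
352^32 ≡ 308^2 = 94864 ≡ 396 (mod 836)
352^64 ≡ 396^2 = 156816 ≡ 484 (mod 836)
352^128 ≡ 484^2 = 234256 ≡ 176 (mod 836)
352^256 ≡ 176^2 = 30976 ≡ 44 (mod 836)
352^512 ≡ 44^2 = 1936 ≡ 264 (mod 836)
352^1024 ≡ 264^2 = 69696 ≡ 308 (mod 836)
352^2048 ≡ 308^2 = 94864 ≡ 396 (mod 836)
352^3423 = 352^2048 × 352^1024 × 352^256 × 352^64 × 352^16 × 352^8 × 352^4 × 352^2 × 352^1 ≡ 396 × 308 × 44 × 484 × 308 × 264 × 44 × 176 × 352 (mod 836).
Accumulate the product:
396 × 308 = 121968 ≡ 748
748 × 44 = 32912 ≡ 308
308 × 484 = 149072 ≡ 264
264 × 308 = 81312 ≡ 220
220 × 264 = 58080 ≡ 396
396 × 44 = 17424 ≡ 704
704 × 176 = 123904 ≡ 176
176 × 352 = 61952 ≡ 88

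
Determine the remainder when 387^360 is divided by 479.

411

By square-and-multiply:
360 in binary is 101101000, i.e. 360 = 256 + 64 + 32 + 8.
387^1 ≡ 387 (mod 479)
387^2 ≡ 387^2 = 149769 ≡ 321 (mod 479)
387^4 ≡ 321^2 = 103041 ≡ 56 (mod 479)
387^8 ≡ 56^2 = 3136 ≡ 262 (mod 479)
387^16 ≡ 262^2 = 68644 ≡ 147 (mod 479)
387^32 ≡ 147^2 = 21609 ≡ 54 (mod 479)
387^64 ≡ 54^2 = 2916 ≡ 42 (mod 479)
387^128 ≡ 42^2 = 1764 ≡ 327 (mod 479)
387^256 ≡ 327^2 = 106929 ≡ 112 (mod 479)
387^360 = 387^256 × 387^64 × 387^32 × 387^8 ≡ 112 × 42 × 54 × 262 (mod 479).
Accumulate the product:
112 × 42 = 4704 ≡ 393
393 × 54 = 21222 ≡ 146
146 × 262 = 38252 ≡ 411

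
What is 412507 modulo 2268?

1999

412507 = 181×2268 + 1999, so 412507 ≡ 1999 (mod 2268).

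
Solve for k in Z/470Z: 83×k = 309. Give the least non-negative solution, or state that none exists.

83

gcd(83, 470) = 1, so a unique solution mod 470 exists.
83⁻¹ ≡ 17 (mod 470).
k ≡ 17×309 ≡ 83 (mod 470).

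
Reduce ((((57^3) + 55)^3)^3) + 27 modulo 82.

23

(57)^3 ≡ 37 (mod 82)
37 + 55 = 92 ≡ 10 (mod 82)
(10)^3 ≡ 16 (mod 82)
(16)^3 ≡ 78 (mod 82)
78 + 27 = 105 ≡ 23 (mod 82)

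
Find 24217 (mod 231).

24217 = 104*231 + 193, so 24217 ≡ 193 (mod 231).

193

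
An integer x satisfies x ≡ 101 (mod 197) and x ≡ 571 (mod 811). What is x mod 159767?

136819

197⁻¹ mod 811: 197×564 ≡ 1 (mod 811), so 197⁻¹ ≡ 564.
x = 101 + 197×((571 − 101)×564 mod 811) = 101 + 197×694 = 136819.
Check: 136819 mod 197 = 101, 136819 mod 811 = 571. ✓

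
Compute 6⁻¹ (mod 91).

76

91 = 15×6 + 1
6 = 6×1 + 0
gcd(6, 91) = 1, so the inverse exists.
Back-substitute for 1:
1 = 1×91 − 15×6
So 6⁻¹ ≡ −15 ≡ 76 (mod 91).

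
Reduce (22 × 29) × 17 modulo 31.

27

22 × 29 = 638 ≡ 18 (mod 31)
18 × 17 = 306 ≡ 27 (mod 31)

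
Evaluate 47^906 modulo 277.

169

906 in binary is 1110001010, i.e. 906 = 512 + 256 + 128 + 8 + 2.
47^1 ≡ 47 (mod 277)
47^2 ≡ 47^2 = 2209 ≡ 270 (mod 277)
47^4 ≡ 270^2 = 72900 ≡ 49 (mod 277)
47^8 ≡ 49^2 = 2401 ≡ 185 (mod 277)
47^16 ≡ 185^2 = 34225 ≡ 154 (mod 277)
47^32 ≡ 154^2 = 23716 ≡ 171 (mod 277)
47^64 ≡ 171^2 = 29241 ≡ 156 (mod 277)
47^128 ≡ 156^2 = 24336 ≡ 237 (mod 277)
47^256 ≡ 237^2 = 56169 ≡ 215 (mod 277)
47^512 ≡ 215^2 = 46225 ≡ 243 (mod 277)
47^906 = 47^512 × 47^256 × 47^128 × 47^8 × 47^2 ≡ 243 × 215 × 237 × 185 × 270 (mod 277).
Accumulate the product:
243 × 215 = 52245 ≡ 169
169 × 237 = 40053 ≡ 165
165 × 185 = 30525 ≡ 55
55 × 270 = 14850 ≡ 169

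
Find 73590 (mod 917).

73590 = 80·917 + 230, so 73590 ≡ 230 (mod 917).

230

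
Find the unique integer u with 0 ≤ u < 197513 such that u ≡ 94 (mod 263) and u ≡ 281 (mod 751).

263⁻¹ mod 751: 263·257 ≡ 1 (mod 751), so 263⁻¹ ≡ 257.
u = 94 + 263·((281 − 94)·257 mod 751) = 94 + 263·746 = 196292.

196292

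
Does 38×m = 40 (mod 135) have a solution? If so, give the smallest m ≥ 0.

gcd(38, 135) = 1, so a unique solution mod 135 exists.
38⁻¹ ≡ 32 (mod 135).
m ≡ 32×40 ≡ 65 (mod 135).

65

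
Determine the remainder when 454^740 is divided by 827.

Using repeated squaring:
454^1 ≡ 454 (mod 827)
454^2 ≡ 454^2 = 206116 ≡ 193 (mod 827)
454^4 ≡ 193^2 = 37249 ≡ 34 (mod 827)
454^8 ≡ 34^2 = 1156 ≡ 329 (mod 827)
454^16 ≡ 329^2 = 108241 ≡ 731 (mod 827)
454^32 ≡ 731^2 = 534361 ≡ 119 (mod 827)
454^64 ≡ 119^2 = 14161 ≡ 102 (mod 827)
454^128 ≡ 102^2 = 10404 ≡ 480 (mod 827)
454^256 ≡ 480^2 = 230400 ≡ 494 (mod 827)
454^512 ≡ 494^2 = 244036 ≡ 71 (mod 827)
454^740 = 454^512 × 454^128 × 454^64 × 454^32 × 454^4 ≡ 71 × 480 × 102 × 119 × 34 (mod 827).
Accumulate the product:
71 × 480 = 34080 ≡ 173
173 × 102 = 17646 ≡ 279
279 × 119 = 33201 ≡ 121
121 × 34 = 4114 ≡ 806

806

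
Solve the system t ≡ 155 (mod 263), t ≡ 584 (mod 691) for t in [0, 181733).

263⁻¹ mod 691: 263×134 ≡ 1 (mod 691), so 263⁻¹ ≡ 134.
t = 155 + 263×((584 − 155)×134 mod 691) = 155 + 263×133 = 35134.

35134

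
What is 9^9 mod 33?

27

By square-and-multiply:
9 in binary is 1001, i.e. 9 = 8 + 1.
9^1 ≡ 9 (mod 33)
9^2 ≡ 9^2 = 81 ≡ 15 (mod 33)
9^4 ≡ 15^2 = 225 ≡ 27 (mod 33)
9^8 ≡ 27^2 = 729 ≡ 3 (mod 33)
9^9 = 9^8 × 9^1 ≡ 3 × 9 (mod 33).
3 × 9 = 27 ≡ 27 (mod 33).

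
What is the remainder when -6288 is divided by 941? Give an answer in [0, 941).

-6288 = -7*941 + 299, so -6288 ≡ 299 (mod 941).

299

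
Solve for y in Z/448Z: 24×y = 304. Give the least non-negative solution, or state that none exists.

gcd(24, 448) = 8, and 8 | 304, so solutions exist.
Divide through by 8: 3×y mod 56 = 38.
3⁻¹ ≡ 19 (mod 56).
y ≡ 19×38 ≡ 50 (mod 56).
The smallest non-negative solution is y = 50.

50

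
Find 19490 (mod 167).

19490 = 116*167 + 118, so 19490 ≡ 118 (mod 167).

118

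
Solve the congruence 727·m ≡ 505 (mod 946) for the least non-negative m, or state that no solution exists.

gcd(727, 946) = 1, so a unique solution mod 946 exists.
727⁻¹ ≡ 419 (mod 946).
m ≡ 419·505 ≡ 637 (mod 946).

637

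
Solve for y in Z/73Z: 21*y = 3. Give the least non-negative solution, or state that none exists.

gcd(21, 73) = 1, so a unique solution mod 73 exists.
21⁻¹ ≡ 7 (mod 73).
y ≡ 7*3 ≡ 21 (mod 73).

21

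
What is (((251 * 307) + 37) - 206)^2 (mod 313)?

251 * 307 = 77057 ≡ 59 (mod 313)
59 + 37 = 96
96 - 206 = -110 ≡ 203 (mod 313)
(203)^2 ≡ 206 (mod 313)

206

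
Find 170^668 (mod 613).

458

By square-and-multiply:
668 in binary is 1010011100, i.e. 668 = 512 + 128 + 16 + 8 + 4.
170^1 ≡ 170 (mod 613)
170^2 ≡ 170^2 = 28900 ≡ 89 (mod 613)
170^4 ≡ 89^2 = 7921 ≡ 565 (mod 613)
170^8 ≡ 565^2 = 319225 ≡ 465 (mod 613)
170^16 ≡ 465^2 = 216225 ≡ 449 (mod 613)
170^32 ≡ 449^2 = 201601 ≡ 537 (mod 613)
170^64 ≡ 537^2 = 288369 ≡ 259 (mod 613)
170^128 ≡ 259^2 = 67081 ≡ 264 (mod 613)
170^256 ≡ 264^2 = 69696 ≡ 427 (mod 613)
170^512 ≡ 427^2 = 182329 ≡ 268 (mod 613)
170^668 = 170^512 * 170^128 * 170^16 * 170^8 * 170^4 ≡ 268 * 264 * 449 * 465 * 565 (mod 613).
Accumulate the product:
268 * 264 = 70752 ≡ 257
257 * 449 = 115393 ≡ 149
149 * 465 = 69285 ≡ 16
16 * 565 = 9040 ≡ 458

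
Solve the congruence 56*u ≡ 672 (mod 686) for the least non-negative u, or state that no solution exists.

gcd(56, 686) = 14, and 14 | 672, so solutions exist.
Divide through by 14: 4*u ≡ 48 (mod 49).
4⁻¹ ≡ 37 (mod 49).
u ≡ 37*48 ≡ 12 (mod 49).
The smallest non-negative solution is u = 12.

12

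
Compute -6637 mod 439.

387

-6637 = -16×439 + 387, so -6637 ≡ 387 (mod 439).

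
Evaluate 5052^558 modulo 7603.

By square-and-multiply:
558 in binary is 1000101110, i.e. 558 = 512 + 32 + 8 + 4 + 2.
5052^1 ≡ 5052 (mod 7603)
5052^2 ≡ 5052^2 = 25522704 ≡ 7036 (mod 7603)
5052^4 ≡ 7036^2 = 49505296 ≡ 2163 (mod 7603)
5052^8 ≡ 2163^2 = 4678569 ≡ 2724 (mod 7603)
5052^16 ≡ 2724^2 = 7420176 ≡ 7251 (mod 7603)
5052^32 ≡ 7251^2 = 52577001 ≡ 2256 (mod 7603)
5052^64 ≡ 2256^2 = 5089536 ≡ 3129 (mod 7603)
5052^128 ≡ 3129^2 = 9790641 ≡ 5580 (mod 7603)
5052^256 ≡ 5580^2 = 31136400 ≡ 2115 (mod 7603)
5052^512 ≡ 2115^2 = 4473225 ≡ 2661 (mod 7603)
5052^558 = 5052^512 × 5052^32 × 5052^8 × 5052^4 × 5052^2 ≡ 2661 × 2256 × 2724 × 2163 × 7036 (mod 7603).
Accumulate the product:
2661 × 2256 = 6003216 ≡ 4449
4449 × 2724 = 12119076 ≡ 7497
7497 × 2163 = 16216011 ≡ 6415
6415 × 7036 = 45135940 ≡ 4532

4532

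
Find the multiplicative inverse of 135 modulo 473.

By the extended Euclidean algorithm:
473 = 3×135 + 68
135 = 1×68 + 67
68 = 1×67 + 1
67 = 67×1 + 0
gcd(135, 473) = 1, so the inverse exists.
Back-substitute for 1:
1 = 1×68 − 1×67
  = −1×135 + 2×68
  = 2×473 − 7×135
So 135⁻¹ ≡ −7 ≡ 466 (mod 473).

466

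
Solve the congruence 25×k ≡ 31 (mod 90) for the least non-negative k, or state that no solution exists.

no solution

gcd(25, 90) = 5, and 5 does not divide 31.
So the congruence has no solution.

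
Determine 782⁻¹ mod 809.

779

809 = 1·782 + 27
782 = 28·27 + 26
27 = 1·26 + 1
26 = 26·1 + 0
gcd(782, 809) = 1, so the inverse exists.
Bézout: 1 = 29·809 − 30·782.
So 782⁻¹ ≡ −30 ≡ 779 (mod 809).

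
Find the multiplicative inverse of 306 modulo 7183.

7183 = 23*306 + 145
306 = 2*145 + 16
145 = 9*16 + 1
16 = 16*1 + 0
gcd(306, 7183) = 1, so the inverse exists.
Bézout: 1 = 19*7183 − 446*306.
So 306⁻¹ ≡ −446 ≡ 6737 (mod 7183).

6737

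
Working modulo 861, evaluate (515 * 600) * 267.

258

515 * 600 = 309000 ≡ 762 (mod 861)
762 * 267 = 203454 ≡ 258 (mod 861)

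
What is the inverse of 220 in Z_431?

96

Run the extended Euclidean algorithm:
431 = 1·220 + 211
220 = 1·211 + 9
211 = 23·9 + 4
9 = 2·4 + 1
4 = 4·1 + 0
gcd(220, 431) = 1, so the inverse exists.
Bézout: 1 = −49·431 + 96·220.
So 220⁻¹ ≡ 96 (mod 431).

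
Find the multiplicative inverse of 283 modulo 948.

67

948 = 3*283 + 99
283 = 2*99 + 85
99 = 1*85 + 14
85 = 6*14 + 1
14 = 14*1 + 0
gcd(283, 948) = 1, so the inverse exists.
Bézout: 1 = −20*948 + 67*283.
So 283⁻¹ ≡ 67 (mod 948).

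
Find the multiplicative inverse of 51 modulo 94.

Apply the Euclidean algorithm and back-substitute:
94 = 1·51 + 43
51 = 1·43 + 8
43 = 5·8 + 3
8 = 2·3 + 2
3 = 1·2 + 1
2 = 2·1 + 0
gcd(51, 94) = 1, so the inverse exists.
Bézout: 1 = 19·94 − 35·51.
So 51⁻¹ ≡ −35 ≡ 59 (mod 94).

59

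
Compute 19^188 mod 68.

33

Compute successive squares:
188 in binary is 10111100, i.e. 188 = 128 + 32 + 16 + 8 + 4.
19^1 ≡ 19 (mod 68)
19^2 ≡ 19^2 = 361 ≡ 21 (mod 68)
19^4 ≡ 21^2 = 441 ≡ 33 (mod 68)
19^8 ≡ 33^2 = 1089 ≡ 1 (mod 68)
19^16 ≡ 1^2 = 1 (mod 68)
19^32 ≡ 1^2 = 1 (mod 68)
19^64 ≡ 1^2 = 1 (mod 68)
19^128 ≡ 1^2 = 1 (mod 68)
19^188 = 19^128 · 19^32 · 19^16 · 19^8 · 19^4 ≡ 1 · 1 · 1 · 1 · 33 (mod 68).
Accumulate the product:
1 · 1 = 1
1 · 1 = 1
1 · 1 = 1
1 · 33 = 33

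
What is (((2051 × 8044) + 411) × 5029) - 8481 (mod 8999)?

2051 × 8044 = 16498244 ≡ 3077 (mod 8999)
3077 + 411 = 3488
3488 × 5029 = 17541152 ≡ 2101 (mod 8999)
2101 - 8481 = -6380 ≡ 2619 (mod 8999)

2619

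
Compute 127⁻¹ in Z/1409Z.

1409 = 11*127 + 12
127 = 10*12 + 7
12 = 1*7 + 5
7 = 1*5 + 2
5 = 2*2 + 1
2 = 2*1 + 0
gcd(127, 1409) = 1, so the inverse exists.
Bézout: 1 = 53*1409 − 588*127.
So 127⁻¹ ≡ −588 ≡ 821 (mod 1409).

821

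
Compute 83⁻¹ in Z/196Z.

111

196 = 2×83 + 30
83 = 2×30 + 23
30 = 1×23 + 7
23 = 3×7 + 2
7 = 3×2 + 1
2 = 2×1 + 0
gcd(83, 196) = 1, so the inverse exists.
Back-substitute for 1:
1 = 1×7 − 3×2
  = −3×23 + 10×7
  = 10×30 − 13×23
  = −13×83 + 36×30
  = 36×196 − 85×83
So 83⁻¹ ≡ −85 ≡ 111 (mod 196).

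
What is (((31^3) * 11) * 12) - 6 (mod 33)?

27

(31)^3 ≡ 25 (mod 33)
25 * 11 = 275 ≡ 11 (mod 33)
11 * 12 = 132 ≡ 0 (mod 33)
0 - 6 = -6 ≡ 27 (mod 33)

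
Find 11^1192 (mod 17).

1192 in binary is 10010101000, i.e. 1192 = 1024 + 128 + 32 + 8.
11^1 ≡ 11 (mod 17)
11^2 ≡ 11^2 = 121 ≡ 2 (mod 17)
11^4 ≡ 2^2 = 4 (mod 17)
11^8 ≡ 4^2 = 16 (mod 17)
11^16 ≡ 16^2 = 256 ≡ 1 (mod 17)
11^32 ≡ 1^2 = 1 (mod 17)
11^64 ≡ 1^2 = 1 (mod 17)
11^128 ≡ 1^2 = 1 (mod 17)
11^256 ≡ 1^2 = 1 (mod 17)
11^512 ≡ 1^2 = 1 (mod 17)
11^1024 ≡ 1^2 = 1 (mod 17)
11^1192 = 11^1024 · 11^128 · 11^32 · 11^8 ≡ 1 · 1 · 1 · 16 (mod 17).
Accumulate the product:
1 · 1 = 1
1 · 1 = 1
1 · 16 = 16

16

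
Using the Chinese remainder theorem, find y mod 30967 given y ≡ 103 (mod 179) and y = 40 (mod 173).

13707

179⁻¹ mod 173: 179×29 ≡ 1 (mod 173), so 179⁻¹ ≡ 29.
y = 103 + 179×((40 − 103)×29 mod 173) = 103 + 179×76 = 13707.
Check: 13707 mod 179 = 103, 13707 mod 173 = 40. ✓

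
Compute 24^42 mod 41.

42 in binary is 101010, i.e. 42 = 32 + 8 + 2.
24^1 ≡ 24 (mod 41)
24^2 ≡ 24^2 = 576 ≡ 2 (mod 41)
24^4 ≡ 2^2 = 4 (mod 41)
24^8 ≡ 4^2 = 16 (mod 41)
24^16 ≡ 16^2 = 256 ≡ 10 (mod 41)
24^32 ≡ 10^2 = 100 ≡ 18 (mod 41)
24^42 = 24^32 · 24^8 · 24^2 ≡ 18 · 16 · 2 (mod 41).
Accumulate the product:
18 · 16 = 288 ≡ 1
1 · 2 = 2

2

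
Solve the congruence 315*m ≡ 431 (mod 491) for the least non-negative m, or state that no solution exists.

gcd(315, 491) = 1, so a unique solution mod 491 exists.
315⁻¹ ≡ 53 (mod 491).
m ≡ 53*431 ≡ 257 (mod 491).

257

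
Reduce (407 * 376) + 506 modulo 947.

124

407 * 376 = 153032 ≡ 565 (mod 947)
565 + 506 = 1071 ≡ 124 (mod 947)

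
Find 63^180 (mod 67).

180 in binary is 10110100, i.e. 180 = 128 + 32 + 16 + 4.
63^1 ≡ 63 (mod 67)
63^2 ≡ 63^2 = 3969 ≡ 16 (mod 67)
63^4 ≡ 16^2 = 256 ≡ 55 (mod 67)
63^8 ≡ 55^2 = 3025 ≡ 10 (mod 67)
63^16 ≡ 10^2 = 100 ≡ 33 (mod 67)
63^32 ≡ 33^2 = 1089 ≡ 17 (mod 67)
63^64 ≡ 17^2 = 289 ≡ 21 (mod 67)
63^128 ≡ 21^2 = 441 ≡ 39 (mod 67)
63^180 = 63^128 · 63^32 · 63^16 · 63^4 ≡ 39 · 17 · 33 · 55 (mod 67).
Accumulate the product:
39 · 17 = 663 ≡ 60
60 · 33 = 1980 ≡ 37
37 · 55 = 2035 ≡ 25

25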